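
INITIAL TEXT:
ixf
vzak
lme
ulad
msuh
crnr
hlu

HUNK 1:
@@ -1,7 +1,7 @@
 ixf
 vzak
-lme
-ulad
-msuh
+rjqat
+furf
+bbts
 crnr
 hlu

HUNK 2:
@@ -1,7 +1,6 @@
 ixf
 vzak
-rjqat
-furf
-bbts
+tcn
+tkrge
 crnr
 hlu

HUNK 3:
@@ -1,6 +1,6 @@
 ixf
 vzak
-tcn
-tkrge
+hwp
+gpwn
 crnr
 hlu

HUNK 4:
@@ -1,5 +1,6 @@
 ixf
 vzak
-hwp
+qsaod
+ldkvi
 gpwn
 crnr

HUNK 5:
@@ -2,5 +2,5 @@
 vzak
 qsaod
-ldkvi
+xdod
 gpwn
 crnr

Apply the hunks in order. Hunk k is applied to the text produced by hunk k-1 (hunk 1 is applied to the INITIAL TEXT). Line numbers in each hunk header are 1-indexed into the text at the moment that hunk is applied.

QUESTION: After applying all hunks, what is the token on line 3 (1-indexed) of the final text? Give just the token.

Hunk 1: at line 1 remove [lme,ulad,msuh] add [rjqat,furf,bbts] -> 7 lines: ixf vzak rjqat furf bbts crnr hlu
Hunk 2: at line 1 remove [rjqat,furf,bbts] add [tcn,tkrge] -> 6 lines: ixf vzak tcn tkrge crnr hlu
Hunk 3: at line 1 remove [tcn,tkrge] add [hwp,gpwn] -> 6 lines: ixf vzak hwp gpwn crnr hlu
Hunk 4: at line 1 remove [hwp] add [qsaod,ldkvi] -> 7 lines: ixf vzak qsaod ldkvi gpwn crnr hlu
Hunk 5: at line 2 remove [ldkvi] add [xdod] -> 7 lines: ixf vzak qsaod xdod gpwn crnr hlu
Final line 3: qsaod

Answer: qsaod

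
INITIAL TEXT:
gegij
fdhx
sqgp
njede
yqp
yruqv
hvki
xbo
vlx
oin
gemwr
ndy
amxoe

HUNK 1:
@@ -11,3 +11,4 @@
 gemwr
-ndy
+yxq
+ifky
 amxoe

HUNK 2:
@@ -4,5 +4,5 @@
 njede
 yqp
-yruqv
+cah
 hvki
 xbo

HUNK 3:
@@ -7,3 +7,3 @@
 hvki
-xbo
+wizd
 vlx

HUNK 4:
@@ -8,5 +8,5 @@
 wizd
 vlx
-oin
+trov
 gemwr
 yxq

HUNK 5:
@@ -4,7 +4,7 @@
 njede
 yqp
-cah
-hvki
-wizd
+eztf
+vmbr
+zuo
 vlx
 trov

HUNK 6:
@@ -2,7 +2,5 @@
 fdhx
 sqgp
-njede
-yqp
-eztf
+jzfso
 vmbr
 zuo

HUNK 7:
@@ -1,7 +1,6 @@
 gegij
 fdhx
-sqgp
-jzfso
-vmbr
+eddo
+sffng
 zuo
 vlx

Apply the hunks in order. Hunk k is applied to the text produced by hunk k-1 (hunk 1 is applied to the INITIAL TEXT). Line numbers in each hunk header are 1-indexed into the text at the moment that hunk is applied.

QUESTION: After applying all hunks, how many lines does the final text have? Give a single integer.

Answer: 11

Derivation:
Hunk 1: at line 11 remove [ndy] add [yxq,ifky] -> 14 lines: gegij fdhx sqgp njede yqp yruqv hvki xbo vlx oin gemwr yxq ifky amxoe
Hunk 2: at line 4 remove [yruqv] add [cah] -> 14 lines: gegij fdhx sqgp njede yqp cah hvki xbo vlx oin gemwr yxq ifky amxoe
Hunk 3: at line 7 remove [xbo] add [wizd] -> 14 lines: gegij fdhx sqgp njede yqp cah hvki wizd vlx oin gemwr yxq ifky amxoe
Hunk 4: at line 8 remove [oin] add [trov] -> 14 lines: gegij fdhx sqgp njede yqp cah hvki wizd vlx trov gemwr yxq ifky amxoe
Hunk 5: at line 4 remove [cah,hvki,wizd] add [eztf,vmbr,zuo] -> 14 lines: gegij fdhx sqgp njede yqp eztf vmbr zuo vlx trov gemwr yxq ifky amxoe
Hunk 6: at line 2 remove [njede,yqp,eztf] add [jzfso] -> 12 lines: gegij fdhx sqgp jzfso vmbr zuo vlx trov gemwr yxq ifky amxoe
Hunk 7: at line 1 remove [sqgp,jzfso,vmbr] add [eddo,sffng] -> 11 lines: gegij fdhx eddo sffng zuo vlx trov gemwr yxq ifky amxoe
Final line count: 11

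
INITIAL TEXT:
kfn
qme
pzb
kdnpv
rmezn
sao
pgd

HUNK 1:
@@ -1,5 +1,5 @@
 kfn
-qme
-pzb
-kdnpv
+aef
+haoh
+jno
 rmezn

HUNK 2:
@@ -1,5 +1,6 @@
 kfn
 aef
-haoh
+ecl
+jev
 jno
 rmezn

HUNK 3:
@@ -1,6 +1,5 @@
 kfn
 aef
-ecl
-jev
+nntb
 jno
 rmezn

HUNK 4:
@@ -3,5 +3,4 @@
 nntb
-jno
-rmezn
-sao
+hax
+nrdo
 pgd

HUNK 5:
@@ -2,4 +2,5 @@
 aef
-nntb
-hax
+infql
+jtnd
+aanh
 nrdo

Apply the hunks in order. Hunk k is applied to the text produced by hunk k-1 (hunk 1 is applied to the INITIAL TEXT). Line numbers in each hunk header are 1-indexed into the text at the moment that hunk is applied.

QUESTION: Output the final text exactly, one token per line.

Answer: kfn
aef
infql
jtnd
aanh
nrdo
pgd

Derivation:
Hunk 1: at line 1 remove [qme,pzb,kdnpv] add [aef,haoh,jno] -> 7 lines: kfn aef haoh jno rmezn sao pgd
Hunk 2: at line 1 remove [haoh] add [ecl,jev] -> 8 lines: kfn aef ecl jev jno rmezn sao pgd
Hunk 3: at line 1 remove [ecl,jev] add [nntb] -> 7 lines: kfn aef nntb jno rmezn sao pgd
Hunk 4: at line 3 remove [jno,rmezn,sao] add [hax,nrdo] -> 6 lines: kfn aef nntb hax nrdo pgd
Hunk 5: at line 2 remove [nntb,hax] add [infql,jtnd,aanh] -> 7 lines: kfn aef infql jtnd aanh nrdo pgd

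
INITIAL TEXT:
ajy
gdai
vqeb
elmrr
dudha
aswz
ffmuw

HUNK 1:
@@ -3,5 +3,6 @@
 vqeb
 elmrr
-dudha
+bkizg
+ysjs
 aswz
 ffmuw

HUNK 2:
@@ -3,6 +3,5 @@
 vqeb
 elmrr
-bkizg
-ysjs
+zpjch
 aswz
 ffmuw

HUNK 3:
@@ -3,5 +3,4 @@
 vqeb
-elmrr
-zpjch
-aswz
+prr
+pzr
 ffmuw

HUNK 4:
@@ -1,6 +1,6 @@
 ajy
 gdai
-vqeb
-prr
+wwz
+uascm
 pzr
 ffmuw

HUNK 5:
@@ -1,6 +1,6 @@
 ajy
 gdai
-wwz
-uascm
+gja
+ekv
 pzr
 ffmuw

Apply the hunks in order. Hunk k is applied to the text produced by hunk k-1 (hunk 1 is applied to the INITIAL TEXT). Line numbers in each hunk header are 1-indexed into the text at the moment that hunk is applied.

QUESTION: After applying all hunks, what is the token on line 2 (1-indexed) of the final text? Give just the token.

Hunk 1: at line 3 remove [dudha] add [bkizg,ysjs] -> 8 lines: ajy gdai vqeb elmrr bkizg ysjs aswz ffmuw
Hunk 2: at line 3 remove [bkizg,ysjs] add [zpjch] -> 7 lines: ajy gdai vqeb elmrr zpjch aswz ffmuw
Hunk 3: at line 3 remove [elmrr,zpjch,aswz] add [prr,pzr] -> 6 lines: ajy gdai vqeb prr pzr ffmuw
Hunk 4: at line 1 remove [vqeb,prr] add [wwz,uascm] -> 6 lines: ajy gdai wwz uascm pzr ffmuw
Hunk 5: at line 1 remove [wwz,uascm] add [gja,ekv] -> 6 lines: ajy gdai gja ekv pzr ffmuw
Final line 2: gdai

Answer: gdai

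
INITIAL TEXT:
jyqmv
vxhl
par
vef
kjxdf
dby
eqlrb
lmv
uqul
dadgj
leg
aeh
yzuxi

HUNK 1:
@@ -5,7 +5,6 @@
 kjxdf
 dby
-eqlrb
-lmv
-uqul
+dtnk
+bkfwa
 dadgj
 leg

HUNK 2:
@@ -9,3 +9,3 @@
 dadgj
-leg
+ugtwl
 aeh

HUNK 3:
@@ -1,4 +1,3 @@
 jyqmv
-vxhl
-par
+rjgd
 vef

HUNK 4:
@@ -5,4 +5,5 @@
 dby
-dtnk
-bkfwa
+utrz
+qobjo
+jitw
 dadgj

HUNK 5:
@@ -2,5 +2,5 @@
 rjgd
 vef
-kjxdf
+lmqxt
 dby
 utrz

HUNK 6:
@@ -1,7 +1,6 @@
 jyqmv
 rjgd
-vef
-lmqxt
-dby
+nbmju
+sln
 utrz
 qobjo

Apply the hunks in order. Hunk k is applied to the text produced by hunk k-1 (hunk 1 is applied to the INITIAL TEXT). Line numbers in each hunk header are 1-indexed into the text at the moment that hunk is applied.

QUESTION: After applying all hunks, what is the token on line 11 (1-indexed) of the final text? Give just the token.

Hunk 1: at line 5 remove [eqlrb,lmv,uqul] add [dtnk,bkfwa] -> 12 lines: jyqmv vxhl par vef kjxdf dby dtnk bkfwa dadgj leg aeh yzuxi
Hunk 2: at line 9 remove [leg] add [ugtwl] -> 12 lines: jyqmv vxhl par vef kjxdf dby dtnk bkfwa dadgj ugtwl aeh yzuxi
Hunk 3: at line 1 remove [vxhl,par] add [rjgd] -> 11 lines: jyqmv rjgd vef kjxdf dby dtnk bkfwa dadgj ugtwl aeh yzuxi
Hunk 4: at line 5 remove [dtnk,bkfwa] add [utrz,qobjo,jitw] -> 12 lines: jyqmv rjgd vef kjxdf dby utrz qobjo jitw dadgj ugtwl aeh yzuxi
Hunk 5: at line 2 remove [kjxdf] add [lmqxt] -> 12 lines: jyqmv rjgd vef lmqxt dby utrz qobjo jitw dadgj ugtwl aeh yzuxi
Hunk 6: at line 1 remove [vef,lmqxt,dby] add [nbmju,sln] -> 11 lines: jyqmv rjgd nbmju sln utrz qobjo jitw dadgj ugtwl aeh yzuxi
Final line 11: yzuxi

Answer: yzuxi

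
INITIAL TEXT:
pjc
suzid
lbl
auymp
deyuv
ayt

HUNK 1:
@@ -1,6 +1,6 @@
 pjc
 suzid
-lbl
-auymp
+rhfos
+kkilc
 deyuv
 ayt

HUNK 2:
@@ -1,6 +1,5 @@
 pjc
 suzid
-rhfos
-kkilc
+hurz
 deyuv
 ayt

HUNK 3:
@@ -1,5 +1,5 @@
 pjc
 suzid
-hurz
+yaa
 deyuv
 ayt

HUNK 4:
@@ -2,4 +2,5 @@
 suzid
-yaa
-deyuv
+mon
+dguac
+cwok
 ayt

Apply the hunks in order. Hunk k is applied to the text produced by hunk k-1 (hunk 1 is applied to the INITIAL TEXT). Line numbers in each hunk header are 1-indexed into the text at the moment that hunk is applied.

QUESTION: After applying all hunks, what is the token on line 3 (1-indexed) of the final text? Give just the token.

Hunk 1: at line 1 remove [lbl,auymp] add [rhfos,kkilc] -> 6 lines: pjc suzid rhfos kkilc deyuv ayt
Hunk 2: at line 1 remove [rhfos,kkilc] add [hurz] -> 5 lines: pjc suzid hurz deyuv ayt
Hunk 3: at line 1 remove [hurz] add [yaa] -> 5 lines: pjc suzid yaa deyuv ayt
Hunk 4: at line 2 remove [yaa,deyuv] add [mon,dguac,cwok] -> 6 lines: pjc suzid mon dguac cwok ayt
Final line 3: mon

Answer: mon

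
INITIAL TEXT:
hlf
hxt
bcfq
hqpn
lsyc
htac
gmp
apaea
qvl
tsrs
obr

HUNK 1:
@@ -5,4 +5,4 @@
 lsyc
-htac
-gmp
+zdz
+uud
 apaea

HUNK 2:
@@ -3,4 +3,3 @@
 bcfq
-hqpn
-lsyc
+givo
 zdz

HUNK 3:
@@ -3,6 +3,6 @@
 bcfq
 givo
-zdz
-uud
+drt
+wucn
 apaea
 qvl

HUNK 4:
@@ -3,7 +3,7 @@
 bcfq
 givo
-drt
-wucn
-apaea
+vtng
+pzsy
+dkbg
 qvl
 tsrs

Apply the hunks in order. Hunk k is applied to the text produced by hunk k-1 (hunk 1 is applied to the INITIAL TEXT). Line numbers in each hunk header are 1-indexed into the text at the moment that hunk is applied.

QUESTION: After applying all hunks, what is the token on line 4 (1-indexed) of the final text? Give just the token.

Hunk 1: at line 5 remove [htac,gmp] add [zdz,uud] -> 11 lines: hlf hxt bcfq hqpn lsyc zdz uud apaea qvl tsrs obr
Hunk 2: at line 3 remove [hqpn,lsyc] add [givo] -> 10 lines: hlf hxt bcfq givo zdz uud apaea qvl tsrs obr
Hunk 3: at line 3 remove [zdz,uud] add [drt,wucn] -> 10 lines: hlf hxt bcfq givo drt wucn apaea qvl tsrs obr
Hunk 4: at line 3 remove [drt,wucn,apaea] add [vtng,pzsy,dkbg] -> 10 lines: hlf hxt bcfq givo vtng pzsy dkbg qvl tsrs obr
Final line 4: givo

Answer: givo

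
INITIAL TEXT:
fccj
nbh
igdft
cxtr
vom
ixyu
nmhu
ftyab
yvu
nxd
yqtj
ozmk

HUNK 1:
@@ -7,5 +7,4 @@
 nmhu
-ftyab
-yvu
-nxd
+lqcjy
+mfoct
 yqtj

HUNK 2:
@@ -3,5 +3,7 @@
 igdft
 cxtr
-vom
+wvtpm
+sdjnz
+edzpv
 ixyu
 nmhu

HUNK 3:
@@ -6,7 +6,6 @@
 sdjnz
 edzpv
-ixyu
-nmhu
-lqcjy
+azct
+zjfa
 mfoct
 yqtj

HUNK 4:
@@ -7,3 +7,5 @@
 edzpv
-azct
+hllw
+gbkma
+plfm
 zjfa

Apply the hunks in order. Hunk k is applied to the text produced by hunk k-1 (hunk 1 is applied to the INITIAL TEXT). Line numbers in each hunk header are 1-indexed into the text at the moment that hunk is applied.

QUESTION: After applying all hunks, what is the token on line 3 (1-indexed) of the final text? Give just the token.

Answer: igdft

Derivation:
Hunk 1: at line 7 remove [ftyab,yvu,nxd] add [lqcjy,mfoct] -> 11 lines: fccj nbh igdft cxtr vom ixyu nmhu lqcjy mfoct yqtj ozmk
Hunk 2: at line 3 remove [vom] add [wvtpm,sdjnz,edzpv] -> 13 lines: fccj nbh igdft cxtr wvtpm sdjnz edzpv ixyu nmhu lqcjy mfoct yqtj ozmk
Hunk 3: at line 6 remove [ixyu,nmhu,lqcjy] add [azct,zjfa] -> 12 lines: fccj nbh igdft cxtr wvtpm sdjnz edzpv azct zjfa mfoct yqtj ozmk
Hunk 4: at line 7 remove [azct] add [hllw,gbkma,plfm] -> 14 lines: fccj nbh igdft cxtr wvtpm sdjnz edzpv hllw gbkma plfm zjfa mfoct yqtj ozmk
Final line 3: igdft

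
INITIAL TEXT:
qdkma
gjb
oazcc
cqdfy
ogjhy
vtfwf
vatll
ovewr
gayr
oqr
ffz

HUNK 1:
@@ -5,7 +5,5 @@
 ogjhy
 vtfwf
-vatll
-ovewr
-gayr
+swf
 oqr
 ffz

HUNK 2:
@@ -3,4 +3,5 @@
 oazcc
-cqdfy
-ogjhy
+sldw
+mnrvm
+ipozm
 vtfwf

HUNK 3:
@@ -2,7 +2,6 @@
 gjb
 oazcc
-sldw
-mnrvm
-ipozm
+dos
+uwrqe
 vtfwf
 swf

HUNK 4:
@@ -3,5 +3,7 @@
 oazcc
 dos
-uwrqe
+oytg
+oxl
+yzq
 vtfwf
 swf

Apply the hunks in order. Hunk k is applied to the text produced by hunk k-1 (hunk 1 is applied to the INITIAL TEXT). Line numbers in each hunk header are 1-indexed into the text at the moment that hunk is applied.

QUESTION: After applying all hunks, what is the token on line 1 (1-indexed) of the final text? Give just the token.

Answer: qdkma

Derivation:
Hunk 1: at line 5 remove [vatll,ovewr,gayr] add [swf] -> 9 lines: qdkma gjb oazcc cqdfy ogjhy vtfwf swf oqr ffz
Hunk 2: at line 3 remove [cqdfy,ogjhy] add [sldw,mnrvm,ipozm] -> 10 lines: qdkma gjb oazcc sldw mnrvm ipozm vtfwf swf oqr ffz
Hunk 3: at line 2 remove [sldw,mnrvm,ipozm] add [dos,uwrqe] -> 9 lines: qdkma gjb oazcc dos uwrqe vtfwf swf oqr ffz
Hunk 4: at line 3 remove [uwrqe] add [oytg,oxl,yzq] -> 11 lines: qdkma gjb oazcc dos oytg oxl yzq vtfwf swf oqr ffz
Final line 1: qdkma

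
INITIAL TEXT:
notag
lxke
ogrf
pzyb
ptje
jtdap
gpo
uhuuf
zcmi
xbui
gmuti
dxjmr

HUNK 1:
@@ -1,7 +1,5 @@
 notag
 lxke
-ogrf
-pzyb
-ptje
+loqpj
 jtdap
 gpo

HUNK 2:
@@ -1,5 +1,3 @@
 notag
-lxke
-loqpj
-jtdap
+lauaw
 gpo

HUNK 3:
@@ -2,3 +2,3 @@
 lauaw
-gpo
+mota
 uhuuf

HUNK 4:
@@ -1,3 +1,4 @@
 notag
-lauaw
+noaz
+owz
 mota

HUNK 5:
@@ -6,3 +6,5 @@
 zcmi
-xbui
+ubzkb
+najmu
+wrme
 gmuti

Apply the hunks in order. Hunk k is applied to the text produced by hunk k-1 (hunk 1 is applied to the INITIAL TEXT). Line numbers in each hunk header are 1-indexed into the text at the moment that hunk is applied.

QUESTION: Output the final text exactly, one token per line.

Hunk 1: at line 1 remove [ogrf,pzyb,ptje] add [loqpj] -> 10 lines: notag lxke loqpj jtdap gpo uhuuf zcmi xbui gmuti dxjmr
Hunk 2: at line 1 remove [lxke,loqpj,jtdap] add [lauaw] -> 8 lines: notag lauaw gpo uhuuf zcmi xbui gmuti dxjmr
Hunk 3: at line 2 remove [gpo] add [mota] -> 8 lines: notag lauaw mota uhuuf zcmi xbui gmuti dxjmr
Hunk 4: at line 1 remove [lauaw] add [noaz,owz] -> 9 lines: notag noaz owz mota uhuuf zcmi xbui gmuti dxjmr
Hunk 5: at line 6 remove [xbui] add [ubzkb,najmu,wrme] -> 11 lines: notag noaz owz mota uhuuf zcmi ubzkb najmu wrme gmuti dxjmr

Answer: notag
noaz
owz
mota
uhuuf
zcmi
ubzkb
najmu
wrme
gmuti
dxjmr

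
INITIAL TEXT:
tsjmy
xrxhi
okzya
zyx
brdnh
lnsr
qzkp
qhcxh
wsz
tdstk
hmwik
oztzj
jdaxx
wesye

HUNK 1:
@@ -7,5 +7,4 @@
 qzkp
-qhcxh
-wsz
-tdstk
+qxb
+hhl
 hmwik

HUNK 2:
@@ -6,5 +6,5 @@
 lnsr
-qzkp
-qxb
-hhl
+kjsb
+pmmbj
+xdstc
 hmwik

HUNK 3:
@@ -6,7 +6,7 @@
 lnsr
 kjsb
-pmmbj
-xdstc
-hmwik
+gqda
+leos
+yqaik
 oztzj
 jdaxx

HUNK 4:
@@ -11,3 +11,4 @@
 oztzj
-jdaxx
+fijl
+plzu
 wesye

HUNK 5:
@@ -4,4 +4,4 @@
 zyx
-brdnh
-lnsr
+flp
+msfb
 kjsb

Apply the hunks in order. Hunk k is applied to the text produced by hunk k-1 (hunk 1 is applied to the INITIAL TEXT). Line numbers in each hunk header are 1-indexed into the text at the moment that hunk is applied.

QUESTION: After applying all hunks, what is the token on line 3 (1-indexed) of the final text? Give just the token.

Answer: okzya

Derivation:
Hunk 1: at line 7 remove [qhcxh,wsz,tdstk] add [qxb,hhl] -> 13 lines: tsjmy xrxhi okzya zyx brdnh lnsr qzkp qxb hhl hmwik oztzj jdaxx wesye
Hunk 2: at line 6 remove [qzkp,qxb,hhl] add [kjsb,pmmbj,xdstc] -> 13 lines: tsjmy xrxhi okzya zyx brdnh lnsr kjsb pmmbj xdstc hmwik oztzj jdaxx wesye
Hunk 3: at line 6 remove [pmmbj,xdstc,hmwik] add [gqda,leos,yqaik] -> 13 lines: tsjmy xrxhi okzya zyx brdnh lnsr kjsb gqda leos yqaik oztzj jdaxx wesye
Hunk 4: at line 11 remove [jdaxx] add [fijl,plzu] -> 14 lines: tsjmy xrxhi okzya zyx brdnh lnsr kjsb gqda leos yqaik oztzj fijl plzu wesye
Hunk 5: at line 4 remove [brdnh,lnsr] add [flp,msfb] -> 14 lines: tsjmy xrxhi okzya zyx flp msfb kjsb gqda leos yqaik oztzj fijl plzu wesye
Final line 3: okzya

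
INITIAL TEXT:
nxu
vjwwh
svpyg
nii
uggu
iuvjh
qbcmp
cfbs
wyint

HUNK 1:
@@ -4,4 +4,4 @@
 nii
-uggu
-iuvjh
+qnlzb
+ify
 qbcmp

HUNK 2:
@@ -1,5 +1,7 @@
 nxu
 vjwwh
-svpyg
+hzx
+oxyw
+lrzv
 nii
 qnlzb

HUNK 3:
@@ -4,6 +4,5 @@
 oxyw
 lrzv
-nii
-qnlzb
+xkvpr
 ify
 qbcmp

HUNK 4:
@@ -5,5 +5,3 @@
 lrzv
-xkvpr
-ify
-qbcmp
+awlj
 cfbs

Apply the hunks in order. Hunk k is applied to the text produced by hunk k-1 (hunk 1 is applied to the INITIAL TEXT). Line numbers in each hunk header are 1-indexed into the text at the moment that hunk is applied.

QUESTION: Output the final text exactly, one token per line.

Hunk 1: at line 4 remove [uggu,iuvjh] add [qnlzb,ify] -> 9 lines: nxu vjwwh svpyg nii qnlzb ify qbcmp cfbs wyint
Hunk 2: at line 1 remove [svpyg] add [hzx,oxyw,lrzv] -> 11 lines: nxu vjwwh hzx oxyw lrzv nii qnlzb ify qbcmp cfbs wyint
Hunk 3: at line 4 remove [nii,qnlzb] add [xkvpr] -> 10 lines: nxu vjwwh hzx oxyw lrzv xkvpr ify qbcmp cfbs wyint
Hunk 4: at line 5 remove [xkvpr,ify,qbcmp] add [awlj] -> 8 lines: nxu vjwwh hzx oxyw lrzv awlj cfbs wyint

Answer: nxu
vjwwh
hzx
oxyw
lrzv
awlj
cfbs
wyint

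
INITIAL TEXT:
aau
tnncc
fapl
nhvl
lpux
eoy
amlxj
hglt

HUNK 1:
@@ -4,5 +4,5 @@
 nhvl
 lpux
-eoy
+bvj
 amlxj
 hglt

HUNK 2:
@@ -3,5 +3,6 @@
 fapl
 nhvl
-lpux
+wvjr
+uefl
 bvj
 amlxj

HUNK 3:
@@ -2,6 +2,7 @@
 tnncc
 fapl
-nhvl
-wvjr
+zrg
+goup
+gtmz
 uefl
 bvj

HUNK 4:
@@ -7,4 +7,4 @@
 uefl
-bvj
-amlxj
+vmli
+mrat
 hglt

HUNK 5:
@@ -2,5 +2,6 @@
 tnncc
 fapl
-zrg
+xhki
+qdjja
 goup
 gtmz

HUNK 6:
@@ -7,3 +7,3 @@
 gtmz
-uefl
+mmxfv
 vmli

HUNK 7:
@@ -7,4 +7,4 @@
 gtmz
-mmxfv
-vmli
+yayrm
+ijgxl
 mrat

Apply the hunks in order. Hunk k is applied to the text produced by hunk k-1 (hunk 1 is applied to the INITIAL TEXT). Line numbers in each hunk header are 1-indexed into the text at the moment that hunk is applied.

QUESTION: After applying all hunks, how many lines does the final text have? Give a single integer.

Answer: 11

Derivation:
Hunk 1: at line 4 remove [eoy] add [bvj] -> 8 lines: aau tnncc fapl nhvl lpux bvj amlxj hglt
Hunk 2: at line 3 remove [lpux] add [wvjr,uefl] -> 9 lines: aau tnncc fapl nhvl wvjr uefl bvj amlxj hglt
Hunk 3: at line 2 remove [nhvl,wvjr] add [zrg,goup,gtmz] -> 10 lines: aau tnncc fapl zrg goup gtmz uefl bvj amlxj hglt
Hunk 4: at line 7 remove [bvj,amlxj] add [vmli,mrat] -> 10 lines: aau tnncc fapl zrg goup gtmz uefl vmli mrat hglt
Hunk 5: at line 2 remove [zrg] add [xhki,qdjja] -> 11 lines: aau tnncc fapl xhki qdjja goup gtmz uefl vmli mrat hglt
Hunk 6: at line 7 remove [uefl] add [mmxfv] -> 11 lines: aau tnncc fapl xhki qdjja goup gtmz mmxfv vmli mrat hglt
Hunk 7: at line 7 remove [mmxfv,vmli] add [yayrm,ijgxl] -> 11 lines: aau tnncc fapl xhki qdjja goup gtmz yayrm ijgxl mrat hglt
Final line count: 11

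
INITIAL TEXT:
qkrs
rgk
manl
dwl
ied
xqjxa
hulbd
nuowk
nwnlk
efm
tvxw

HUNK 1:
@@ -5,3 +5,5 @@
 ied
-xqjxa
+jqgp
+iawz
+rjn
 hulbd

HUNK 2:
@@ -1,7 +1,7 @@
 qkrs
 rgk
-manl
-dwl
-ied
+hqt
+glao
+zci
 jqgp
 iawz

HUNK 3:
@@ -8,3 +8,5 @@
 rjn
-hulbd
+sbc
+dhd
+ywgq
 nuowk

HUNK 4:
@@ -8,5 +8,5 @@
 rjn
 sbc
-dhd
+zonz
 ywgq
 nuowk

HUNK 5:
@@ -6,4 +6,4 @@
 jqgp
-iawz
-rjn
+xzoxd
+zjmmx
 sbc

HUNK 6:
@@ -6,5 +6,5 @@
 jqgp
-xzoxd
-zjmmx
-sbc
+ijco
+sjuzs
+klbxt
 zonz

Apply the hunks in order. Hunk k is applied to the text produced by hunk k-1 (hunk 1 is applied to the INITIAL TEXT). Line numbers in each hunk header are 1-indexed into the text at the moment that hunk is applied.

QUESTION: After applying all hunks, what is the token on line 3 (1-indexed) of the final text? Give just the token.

Answer: hqt

Derivation:
Hunk 1: at line 5 remove [xqjxa] add [jqgp,iawz,rjn] -> 13 lines: qkrs rgk manl dwl ied jqgp iawz rjn hulbd nuowk nwnlk efm tvxw
Hunk 2: at line 1 remove [manl,dwl,ied] add [hqt,glao,zci] -> 13 lines: qkrs rgk hqt glao zci jqgp iawz rjn hulbd nuowk nwnlk efm tvxw
Hunk 3: at line 8 remove [hulbd] add [sbc,dhd,ywgq] -> 15 lines: qkrs rgk hqt glao zci jqgp iawz rjn sbc dhd ywgq nuowk nwnlk efm tvxw
Hunk 4: at line 8 remove [dhd] add [zonz] -> 15 lines: qkrs rgk hqt glao zci jqgp iawz rjn sbc zonz ywgq nuowk nwnlk efm tvxw
Hunk 5: at line 6 remove [iawz,rjn] add [xzoxd,zjmmx] -> 15 lines: qkrs rgk hqt glao zci jqgp xzoxd zjmmx sbc zonz ywgq nuowk nwnlk efm tvxw
Hunk 6: at line 6 remove [xzoxd,zjmmx,sbc] add [ijco,sjuzs,klbxt] -> 15 lines: qkrs rgk hqt glao zci jqgp ijco sjuzs klbxt zonz ywgq nuowk nwnlk efm tvxw
Final line 3: hqt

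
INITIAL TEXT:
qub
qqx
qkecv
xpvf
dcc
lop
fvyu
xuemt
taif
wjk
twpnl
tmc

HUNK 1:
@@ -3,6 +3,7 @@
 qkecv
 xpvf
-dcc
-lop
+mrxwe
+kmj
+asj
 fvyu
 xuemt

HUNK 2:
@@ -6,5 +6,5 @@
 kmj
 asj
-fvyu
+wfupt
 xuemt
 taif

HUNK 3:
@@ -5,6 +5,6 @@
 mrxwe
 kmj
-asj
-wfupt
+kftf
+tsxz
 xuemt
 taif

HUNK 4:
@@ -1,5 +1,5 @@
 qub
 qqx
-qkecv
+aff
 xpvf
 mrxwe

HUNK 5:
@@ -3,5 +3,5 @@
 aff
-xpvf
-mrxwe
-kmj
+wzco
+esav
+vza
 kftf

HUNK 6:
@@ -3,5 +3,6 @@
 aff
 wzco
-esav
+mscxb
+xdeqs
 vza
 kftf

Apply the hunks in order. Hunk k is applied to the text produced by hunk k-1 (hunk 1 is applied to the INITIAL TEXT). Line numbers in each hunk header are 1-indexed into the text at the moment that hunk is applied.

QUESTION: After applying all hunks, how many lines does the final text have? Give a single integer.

Hunk 1: at line 3 remove [dcc,lop] add [mrxwe,kmj,asj] -> 13 lines: qub qqx qkecv xpvf mrxwe kmj asj fvyu xuemt taif wjk twpnl tmc
Hunk 2: at line 6 remove [fvyu] add [wfupt] -> 13 lines: qub qqx qkecv xpvf mrxwe kmj asj wfupt xuemt taif wjk twpnl tmc
Hunk 3: at line 5 remove [asj,wfupt] add [kftf,tsxz] -> 13 lines: qub qqx qkecv xpvf mrxwe kmj kftf tsxz xuemt taif wjk twpnl tmc
Hunk 4: at line 1 remove [qkecv] add [aff] -> 13 lines: qub qqx aff xpvf mrxwe kmj kftf tsxz xuemt taif wjk twpnl tmc
Hunk 5: at line 3 remove [xpvf,mrxwe,kmj] add [wzco,esav,vza] -> 13 lines: qub qqx aff wzco esav vza kftf tsxz xuemt taif wjk twpnl tmc
Hunk 6: at line 3 remove [esav] add [mscxb,xdeqs] -> 14 lines: qub qqx aff wzco mscxb xdeqs vza kftf tsxz xuemt taif wjk twpnl tmc
Final line count: 14

Answer: 14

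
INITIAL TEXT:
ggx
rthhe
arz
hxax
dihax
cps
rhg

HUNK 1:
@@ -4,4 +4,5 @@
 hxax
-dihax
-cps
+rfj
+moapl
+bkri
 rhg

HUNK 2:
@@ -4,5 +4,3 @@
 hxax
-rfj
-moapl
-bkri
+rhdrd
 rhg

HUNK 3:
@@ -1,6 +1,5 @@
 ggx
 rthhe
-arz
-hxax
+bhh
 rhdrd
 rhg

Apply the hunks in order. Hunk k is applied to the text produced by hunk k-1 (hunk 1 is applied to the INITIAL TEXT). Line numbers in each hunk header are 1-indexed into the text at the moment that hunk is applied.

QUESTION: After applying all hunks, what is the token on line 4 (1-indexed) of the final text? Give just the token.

Hunk 1: at line 4 remove [dihax,cps] add [rfj,moapl,bkri] -> 8 lines: ggx rthhe arz hxax rfj moapl bkri rhg
Hunk 2: at line 4 remove [rfj,moapl,bkri] add [rhdrd] -> 6 lines: ggx rthhe arz hxax rhdrd rhg
Hunk 3: at line 1 remove [arz,hxax] add [bhh] -> 5 lines: ggx rthhe bhh rhdrd rhg
Final line 4: rhdrd

Answer: rhdrd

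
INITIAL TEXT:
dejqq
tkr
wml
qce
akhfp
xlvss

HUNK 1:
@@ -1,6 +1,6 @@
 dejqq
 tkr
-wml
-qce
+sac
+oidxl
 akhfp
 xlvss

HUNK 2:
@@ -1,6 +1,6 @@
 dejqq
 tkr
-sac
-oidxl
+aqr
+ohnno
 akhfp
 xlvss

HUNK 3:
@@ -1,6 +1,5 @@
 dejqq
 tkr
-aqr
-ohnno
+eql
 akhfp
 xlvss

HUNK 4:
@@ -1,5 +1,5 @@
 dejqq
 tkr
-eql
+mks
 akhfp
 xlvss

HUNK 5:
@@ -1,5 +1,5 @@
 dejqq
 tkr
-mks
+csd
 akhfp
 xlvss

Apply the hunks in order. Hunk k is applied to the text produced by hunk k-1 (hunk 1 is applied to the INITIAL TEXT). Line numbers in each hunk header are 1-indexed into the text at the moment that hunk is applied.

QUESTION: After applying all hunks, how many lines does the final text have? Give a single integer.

Answer: 5

Derivation:
Hunk 1: at line 1 remove [wml,qce] add [sac,oidxl] -> 6 lines: dejqq tkr sac oidxl akhfp xlvss
Hunk 2: at line 1 remove [sac,oidxl] add [aqr,ohnno] -> 6 lines: dejqq tkr aqr ohnno akhfp xlvss
Hunk 3: at line 1 remove [aqr,ohnno] add [eql] -> 5 lines: dejqq tkr eql akhfp xlvss
Hunk 4: at line 1 remove [eql] add [mks] -> 5 lines: dejqq tkr mks akhfp xlvss
Hunk 5: at line 1 remove [mks] add [csd] -> 5 lines: dejqq tkr csd akhfp xlvss
Final line count: 5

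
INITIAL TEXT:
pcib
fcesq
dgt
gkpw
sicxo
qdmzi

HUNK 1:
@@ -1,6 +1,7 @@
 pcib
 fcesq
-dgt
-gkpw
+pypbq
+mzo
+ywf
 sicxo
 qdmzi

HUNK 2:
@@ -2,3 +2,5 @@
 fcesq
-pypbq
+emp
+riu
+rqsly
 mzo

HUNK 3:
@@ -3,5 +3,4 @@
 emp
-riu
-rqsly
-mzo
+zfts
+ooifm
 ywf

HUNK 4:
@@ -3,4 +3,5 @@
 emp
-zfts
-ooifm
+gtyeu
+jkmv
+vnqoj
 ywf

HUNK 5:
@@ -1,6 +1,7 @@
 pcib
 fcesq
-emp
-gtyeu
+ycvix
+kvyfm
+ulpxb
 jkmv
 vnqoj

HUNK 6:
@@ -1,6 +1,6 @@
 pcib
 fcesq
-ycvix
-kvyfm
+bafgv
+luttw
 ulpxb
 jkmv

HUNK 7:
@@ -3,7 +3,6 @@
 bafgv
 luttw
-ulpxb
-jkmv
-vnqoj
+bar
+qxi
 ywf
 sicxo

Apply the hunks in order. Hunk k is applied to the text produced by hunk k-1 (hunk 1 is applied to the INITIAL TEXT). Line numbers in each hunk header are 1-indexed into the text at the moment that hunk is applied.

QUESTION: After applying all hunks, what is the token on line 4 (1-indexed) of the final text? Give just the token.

Answer: luttw

Derivation:
Hunk 1: at line 1 remove [dgt,gkpw] add [pypbq,mzo,ywf] -> 7 lines: pcib fcesq pypbq mzo ywf sicxo qdmzi
Hunk 2: at line 2 remove [pypbq] add [emp,riu,rqsly] -> 9 lines: pcib fcesq emp riu rqsly mzo ywf sicxo qdmzi
Hunk 3: at line 3 remove [riu,rqsly,mzo] add [zfts,ooifm] -> 8 lines: pcib fcesq emp zfts ooifm ywf sicxo qdmzi
Hunk 4: at line 3 remove [zfts,ooifm] add [gtyeu,jkmv,vnqoj] -> 9 lines: pcib fcesq emp gtyeu jkmv vnqoj ywf sicxo qdmzi
Hunk 5: at line 1 remove [emp,gtyeu] add [ycvix,kvyfm,ulpxb] -> 10 lines: pcib fcesq ycvix kvyfm ulpxb jkmv vnqoj ywf sicxo qdmzi
Hunk 6: at line 1 remove [ycvix,kvyfm] add [bafgv,luttw] -> 10 lines: pcib fcesq bafgv luttw ulpxb jkmv vnqoj ywf sicxo qdmzi
Hunk 7: at line 3 remove [ulpxb,jkmv,vnqoj] add [bar,qxi] -> 9 lines: pcib fcesq bafgv luttw bar qxi ywf sicxo qdmzi
Final line 4: luttw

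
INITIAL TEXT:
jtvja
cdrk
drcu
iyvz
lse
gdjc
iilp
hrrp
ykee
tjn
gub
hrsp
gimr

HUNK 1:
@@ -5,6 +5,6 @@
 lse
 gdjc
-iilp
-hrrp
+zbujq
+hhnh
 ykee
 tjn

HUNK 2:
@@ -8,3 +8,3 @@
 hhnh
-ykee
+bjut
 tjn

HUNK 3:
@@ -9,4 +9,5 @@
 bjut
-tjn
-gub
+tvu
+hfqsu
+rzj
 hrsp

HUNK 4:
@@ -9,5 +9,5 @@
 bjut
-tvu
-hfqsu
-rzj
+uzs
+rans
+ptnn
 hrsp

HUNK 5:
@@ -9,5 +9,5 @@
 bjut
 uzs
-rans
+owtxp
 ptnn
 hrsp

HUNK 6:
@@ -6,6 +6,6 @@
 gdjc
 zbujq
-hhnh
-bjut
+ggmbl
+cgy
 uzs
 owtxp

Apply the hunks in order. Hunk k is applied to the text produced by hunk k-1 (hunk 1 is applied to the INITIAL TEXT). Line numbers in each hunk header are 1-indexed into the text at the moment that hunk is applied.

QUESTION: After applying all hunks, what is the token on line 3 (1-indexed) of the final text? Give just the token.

Answer: drcu

Derivation:
Hunk 1: at line 5 remove [iilp,hrrp] add [zbujq,hhnh] -> 13 lines: jtvja cdrk drcu iyvz lse gdjc zbujq hhnh ykee tjn gub hrsp gimr
Hunk 2: at line 8 remove [ykee] add [bjut] -> 13 lines: jtvja cdrk drcu iyvz lse gdjc zbujq hhnh bjut tjn gub hrsp gimr
Hunk 3: at line 9 remove [tjn,gub] add [tvu,hfqsu,rzj] -> 14 lines: jtvja cdrk drcu iyvz lse gdjc zbujq hhnh bjut tvu hfqsu rzj hrsp gimr
Hunk 4: at line 9 remove [tvu,hfqsu,rzj] add [uzs,rans,ptnn] -> 14 lines: jtvja cdrk drcu iyvz lse gdjc zbujq hhnh bjut uzs rans ptnn hrsp gimr
Hunk 5: at line 9 remove [rans] add [owtxp] -> 14 lines: jtvja cdrk drcu iyvz lse gdjc zbujq hhnh bjut uzs owtxp ptnn hrsp gimr
Hunk 6: at line 6 remove [hhnh,bjut] add [ggmbl,cgy] -> 14 lines: jtvja cdrk drcu iyvz lse gdjc zbujq ggmbl cgy uzs owtxp ptnn hrsp gimr
Final line 3: drcu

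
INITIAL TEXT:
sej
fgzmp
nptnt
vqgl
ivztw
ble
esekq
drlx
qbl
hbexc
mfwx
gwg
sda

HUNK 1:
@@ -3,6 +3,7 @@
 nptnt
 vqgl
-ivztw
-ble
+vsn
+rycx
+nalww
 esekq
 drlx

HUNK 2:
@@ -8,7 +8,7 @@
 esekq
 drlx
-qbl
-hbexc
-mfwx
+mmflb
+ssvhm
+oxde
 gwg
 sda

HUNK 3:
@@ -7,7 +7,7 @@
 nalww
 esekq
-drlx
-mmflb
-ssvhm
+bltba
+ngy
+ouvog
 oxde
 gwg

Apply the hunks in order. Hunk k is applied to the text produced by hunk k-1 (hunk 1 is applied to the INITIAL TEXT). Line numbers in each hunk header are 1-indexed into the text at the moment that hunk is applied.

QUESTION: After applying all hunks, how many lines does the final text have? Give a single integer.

Answer: 14

Derivation:
Hunk 1: at line 3 remove [ivztw,ble] add [vsn,rycx,nalww] -> 14 lines: sej fgzmp nptnt vqgl vsn rycx nalww esekq drlx qbl hbexc mfwx gwg sda
Hunk 2: at line 8 remove [qbl,hbexc,mfwx] add [mmflb,ssvhm,oxde] -> 14 lines: sej fgzmp nptnt vqgl vsn rycx nalww esekq drlx mmflb ssvhm oxde gwg sda
Hunk 3: at line 7 remove [drlx,mmflb,ssvhm] add [bltba,ngy,ouvog] -> 14 lines: sej fgzmp nptnt vqgl vsn rycx nalww esekq bltba ngy ouvog oxde gwg sda
Final line count: 14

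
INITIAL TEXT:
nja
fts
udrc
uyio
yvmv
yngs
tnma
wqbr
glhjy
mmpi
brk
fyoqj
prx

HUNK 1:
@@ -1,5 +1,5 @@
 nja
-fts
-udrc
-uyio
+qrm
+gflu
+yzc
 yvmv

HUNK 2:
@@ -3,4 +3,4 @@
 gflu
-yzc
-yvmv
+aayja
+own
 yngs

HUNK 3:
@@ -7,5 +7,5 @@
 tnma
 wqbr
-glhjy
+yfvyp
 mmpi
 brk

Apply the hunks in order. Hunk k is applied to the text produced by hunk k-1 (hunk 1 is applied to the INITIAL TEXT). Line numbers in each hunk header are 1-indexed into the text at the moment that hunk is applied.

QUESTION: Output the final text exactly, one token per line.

Hunk 1: at line 1 remove [fts,udrc,uyio] add [qrm,gflu,yzc] -> 13 lines: nja qrm gflu yzc yvmv yngs tnma wqbr glhjy mmpi brk fyoqj prx
Hunk 2: at line 3 remove [yzc,yvmv] add [aayja,own] -> 13 lines: nja qrm gflu aayja own yngs tnma wqbr glhjy mmpi brk fyoqj prx
Hunk 3: at line 7 remove [glhjy] add [yfvyp] -> 13 lines: nja qrm gflu aayja own yngs tnma wqbr yfvyp mmpi brk fyoqj prx

Answer: nja
qrm
gflu
aayja
own
yngs
tnma
wqbr
yfvyp
mmpi
brk
fyoqj
prx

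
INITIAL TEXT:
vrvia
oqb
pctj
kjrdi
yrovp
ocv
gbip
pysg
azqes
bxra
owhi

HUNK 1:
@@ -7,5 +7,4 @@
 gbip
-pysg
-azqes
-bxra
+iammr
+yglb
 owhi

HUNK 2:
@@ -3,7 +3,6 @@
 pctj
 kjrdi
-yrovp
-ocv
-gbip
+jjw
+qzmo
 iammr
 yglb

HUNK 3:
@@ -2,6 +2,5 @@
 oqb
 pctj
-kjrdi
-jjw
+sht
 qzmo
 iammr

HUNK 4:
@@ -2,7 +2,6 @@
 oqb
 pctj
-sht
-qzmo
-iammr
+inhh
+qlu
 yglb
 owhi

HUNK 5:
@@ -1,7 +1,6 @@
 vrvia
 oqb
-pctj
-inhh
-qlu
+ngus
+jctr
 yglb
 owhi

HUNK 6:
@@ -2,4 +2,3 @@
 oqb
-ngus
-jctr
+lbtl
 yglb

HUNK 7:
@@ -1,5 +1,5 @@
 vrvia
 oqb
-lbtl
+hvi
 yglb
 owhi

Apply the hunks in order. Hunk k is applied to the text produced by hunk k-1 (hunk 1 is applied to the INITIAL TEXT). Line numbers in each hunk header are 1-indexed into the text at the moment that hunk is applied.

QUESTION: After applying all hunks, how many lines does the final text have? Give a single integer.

Hunk 1: at line 7 remove [pysg,azqes,bxra] add [iammr,yglb] -> 10 lines: vrvia oqb pctj kjrdi yrovp ocv gbip iammr yglb owhi
Hunk 2: at line 3 remove [yrovp,ocv,gbip] add [jjw,qzmo] -> 9 lines: vrvia oqb pctj kjrdi jjw qzmo iammr yglb owhi
Hunk 3: at line 2 remove [kjrdi,jjw] add [sht] -> 8 lines: vrvia oqb pctj sht qzmo iammr yglb owhi
Hunk 4: at line 2 remove [sht,qzmo,iammr] add [inhh,qlu] -> 7 lines: vrvia oqb pctj inhh qlu yglb owhi
Hunk 5: at line 1 remove [pctj,inhh,qlu] add [ngus,jctr] -> 6 lines: vrvia oqb ngus jctr yglb owhi
Hunk 6: at line 2 remove [ngus,jctr] add [lbtl] -> 5 lines: vrvia oqb lbtl yglb owhi
Hunk 7: at line 1 remove [lbtl] add [hvi] -> 5 lines: vrvia oqb hvi yglb owhi
Final line count: 5

Answer: 5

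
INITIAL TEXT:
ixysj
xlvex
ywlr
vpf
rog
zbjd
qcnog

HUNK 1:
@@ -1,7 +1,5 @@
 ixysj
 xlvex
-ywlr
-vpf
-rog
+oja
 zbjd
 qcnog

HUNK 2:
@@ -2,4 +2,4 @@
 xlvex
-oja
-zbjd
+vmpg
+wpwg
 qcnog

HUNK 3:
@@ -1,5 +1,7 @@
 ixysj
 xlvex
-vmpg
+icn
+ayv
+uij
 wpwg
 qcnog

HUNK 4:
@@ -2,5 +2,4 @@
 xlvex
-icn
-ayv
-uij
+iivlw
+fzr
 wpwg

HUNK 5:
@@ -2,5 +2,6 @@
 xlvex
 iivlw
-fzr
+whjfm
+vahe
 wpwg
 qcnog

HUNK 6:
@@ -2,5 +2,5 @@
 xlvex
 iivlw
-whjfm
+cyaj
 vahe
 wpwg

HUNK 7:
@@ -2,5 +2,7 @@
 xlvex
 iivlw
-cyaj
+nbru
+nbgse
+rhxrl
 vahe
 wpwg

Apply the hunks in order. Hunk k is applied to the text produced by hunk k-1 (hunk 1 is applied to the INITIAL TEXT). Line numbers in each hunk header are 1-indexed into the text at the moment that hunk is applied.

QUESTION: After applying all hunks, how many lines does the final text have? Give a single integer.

Answer: 9

Derivation:
Hunk 1: at line 1 remove [ywlr,vpf,rog] add [oja] -> 5 lines: ixysj xlvex oja zbjd qcnog
Hunk 2: at line 2 remove [oja,zbjd] add [vmpg,wpwg] -> 5 lines: ixysj xlvex vmpg wpwg qcnog
Hunk 3: at line 1 remove [vmpg] add [icn,ayv,uij] -> 7 lines: ixysj xlvex icn ayv uij wpwg qcnog
Hunk 4: at line 2 remove [icn,ayv,uij] add [iivlw,fzr] -> 6 lines: ixysj xlvex iivlw fzr wpwg qcnog
Hunk 5: at line 2 remove [fzr] add [whjfm,vahe] -> 7 lines: ixysj xlvex iivlw whjfm vahe wpwg qcnog
Hunk 6: at line 2 remove [whjfm] add [cyaj] -> 7 lines: ixysj xlvex iivlw cyaj vahe wpwg qcnog
Hunk 7: at line 2 remove [cyaj] add [nbru,nbgse,rhxrl] -> 9 lines: ixysj xlvex iivlw nbru nbgse rhxrl vahe wpwg qcnog
Final line count: 9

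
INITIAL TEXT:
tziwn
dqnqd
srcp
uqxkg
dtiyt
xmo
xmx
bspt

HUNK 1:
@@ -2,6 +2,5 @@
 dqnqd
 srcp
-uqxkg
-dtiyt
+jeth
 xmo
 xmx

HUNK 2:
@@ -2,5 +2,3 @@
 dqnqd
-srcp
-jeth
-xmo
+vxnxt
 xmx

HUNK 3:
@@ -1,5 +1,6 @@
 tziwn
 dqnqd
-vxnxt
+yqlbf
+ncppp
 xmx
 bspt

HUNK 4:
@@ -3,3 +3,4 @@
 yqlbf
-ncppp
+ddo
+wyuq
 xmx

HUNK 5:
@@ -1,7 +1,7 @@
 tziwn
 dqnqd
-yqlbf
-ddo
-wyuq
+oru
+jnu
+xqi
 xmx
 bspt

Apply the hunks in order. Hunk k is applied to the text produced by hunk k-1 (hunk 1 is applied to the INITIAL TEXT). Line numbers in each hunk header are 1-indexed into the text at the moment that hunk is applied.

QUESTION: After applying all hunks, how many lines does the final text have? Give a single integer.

Answer: 7

Derivation:
Hunk 1: at line 2 remove [uqxkg,dtiyt] add [jeth] -> 7 lines: tziwn dqnqd srcp jeth xmo xmx bspt
Hunk 2: at line 2 remove [srcp,jeth,xmo] add [vxnxt] -> 5 lines: tziwn dqnqd vxnxt xmx bspt
Hunk 3: at line 1 remove [vxnxt] add [yqlbf,ncppp] -> 6 lines: tziwn dqnqd yqlbf ncppp xmx bspt
Hunk 4: at line 3 remove [ncppp] add [ddo,wyuq] -> 7 lines: tziwn dqnqd yqlbf ddo wyuq xmx bspt
Hunk 5: at line 1 remove [yqlbf,ddo,wyuq] add [oru,jnu,xqi] -> 7 lines: tziwn dqnqd oru jnu xqi xmx bspt
Final line count: 7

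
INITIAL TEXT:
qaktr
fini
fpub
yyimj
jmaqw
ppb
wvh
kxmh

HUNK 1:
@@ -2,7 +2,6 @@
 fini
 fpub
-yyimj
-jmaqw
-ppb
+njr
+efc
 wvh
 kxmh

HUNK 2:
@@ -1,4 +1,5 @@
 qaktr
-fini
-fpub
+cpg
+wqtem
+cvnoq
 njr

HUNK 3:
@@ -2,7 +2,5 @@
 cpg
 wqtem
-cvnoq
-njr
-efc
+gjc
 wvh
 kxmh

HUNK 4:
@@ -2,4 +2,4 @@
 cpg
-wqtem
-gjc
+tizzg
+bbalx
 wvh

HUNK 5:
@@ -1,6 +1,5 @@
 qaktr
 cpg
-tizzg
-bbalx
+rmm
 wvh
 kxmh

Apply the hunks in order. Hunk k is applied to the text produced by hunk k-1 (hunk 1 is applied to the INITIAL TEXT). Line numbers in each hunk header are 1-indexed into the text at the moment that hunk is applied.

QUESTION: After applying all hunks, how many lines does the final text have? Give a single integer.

Hunk 1: at line 2 remove [yyimj,jmaqw,ppb] add [njr,efc] -> 7 lines: qaktr fini fpub njr efc wvh kxmh
Hunk 2: at line 1 remove [fini,fpub] add [cpg,wqtem,cvnoq] -> 8 lines: qaktr cpg wqtem cvnoq njr efc wvh kxmh
Hunk 3: at line 2 remove [cvnoq,njr,efc] add [gjc] -> 6 lines: qaktr cpg wqtem gjc wvh kxmh
Hunk 4: at line 2 remove [wqtem,gjc] add [tizzg,bbalx] -> 6 lines: qaktr cpg tizzg bbalx wvh kxmh
Hunk 5: at line 1 remove [tizzg,bbalx] add [rmm] -> 5 lines: qaktr cpg rmm wvh kxmh
Final line count: 5

Answer: 5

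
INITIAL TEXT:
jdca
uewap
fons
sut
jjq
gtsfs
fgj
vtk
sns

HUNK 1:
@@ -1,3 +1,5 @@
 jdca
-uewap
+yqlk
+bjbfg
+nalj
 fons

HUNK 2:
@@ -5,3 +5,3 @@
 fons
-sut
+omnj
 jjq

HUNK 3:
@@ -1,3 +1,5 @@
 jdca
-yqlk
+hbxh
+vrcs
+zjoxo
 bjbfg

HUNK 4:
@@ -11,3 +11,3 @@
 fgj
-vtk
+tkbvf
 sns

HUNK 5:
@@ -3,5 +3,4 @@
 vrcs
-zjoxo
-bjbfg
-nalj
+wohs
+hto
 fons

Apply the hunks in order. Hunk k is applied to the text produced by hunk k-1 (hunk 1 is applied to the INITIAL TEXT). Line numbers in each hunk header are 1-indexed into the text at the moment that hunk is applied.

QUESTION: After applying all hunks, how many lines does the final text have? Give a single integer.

Hunk 1: at line 1 remove [uewap] add [yqlk,bjbfg,nalj] -> 11 lines: jdca yqlk bjbfg nalj fons sut jjq gtsfs fgj vtk sns
Hunk 2: at line 5 remove [sut] add [omnj] -> 11 lines: jdca yqlk bjbfg nalj fons omnj jjq gtsfs fgj vtk sns
Hunk 3: at line 1 remove [yqlk] add [hbxh,vrcs,zjoxo] -> 13 lines: jdca hbxh vrcs zjoxo bjbfg nalj fons omnj jjq gtsfs fgj vtk sns
Hunk 4: at line 11 remove [vtk] add [tkbvf] -> 13 lines: jdca hbxh vrcs zjoxo bjbfg nalj fons omnj jjq gtsfs fgj tkbvf sns
Hunk 5: at line 3 remove [zjoxo,bjbfg,nalj] add [wohs,hto] -> 12 lines: jdca hbxh vrcs wohs hto fons omnj jjq gtsfs fgj tkbvf sns
Final line count: 12

Answer: 12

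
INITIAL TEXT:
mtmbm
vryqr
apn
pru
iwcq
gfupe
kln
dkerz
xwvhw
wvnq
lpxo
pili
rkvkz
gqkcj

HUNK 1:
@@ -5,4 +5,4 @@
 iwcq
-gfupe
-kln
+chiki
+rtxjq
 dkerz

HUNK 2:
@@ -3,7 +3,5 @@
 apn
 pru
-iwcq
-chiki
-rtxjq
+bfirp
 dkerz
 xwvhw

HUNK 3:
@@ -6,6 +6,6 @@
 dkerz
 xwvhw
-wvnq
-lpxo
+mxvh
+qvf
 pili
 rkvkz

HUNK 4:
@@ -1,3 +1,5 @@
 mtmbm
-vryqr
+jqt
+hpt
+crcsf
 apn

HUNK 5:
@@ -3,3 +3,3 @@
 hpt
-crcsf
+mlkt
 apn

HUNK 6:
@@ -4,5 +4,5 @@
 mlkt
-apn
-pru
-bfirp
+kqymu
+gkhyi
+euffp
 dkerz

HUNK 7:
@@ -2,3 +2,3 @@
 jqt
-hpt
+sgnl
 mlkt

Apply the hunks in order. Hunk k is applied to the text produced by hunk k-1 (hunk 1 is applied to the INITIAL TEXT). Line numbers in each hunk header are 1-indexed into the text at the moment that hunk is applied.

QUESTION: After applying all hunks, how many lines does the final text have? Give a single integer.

Hunk 1: at line 5 remove [gfupe,kln] add [chiki,rtxjq] -> 14 lines: mtmbm vryqr apn pru iwcq chiki rtxjq dkerz xwvhw wvnq lpxo pili rkvkz gqkcj
Hunk 2: at line 3 remove [iwcq,chiki,rtxjq] add [bfirp] -> 12 lines: mtmbm vryqr apn pru bfirp dkerz xwvhw wvnq lpxo pili rkvkz gqkcj
Hunk 3: at line 6 remove [wvnq,lpxo] add [mxvh,qvf] -> 12 lines: mtmbm vryqr apn pru bfirp dkerz xwvhw mxvh qvf pili rkvkz gqkcj
Hunk 4: at line 1 remove [vryqr] add [jqt,hpt,crcsf] -> 14 lines: mtmbm jqt hpt crcsf apn pru bfirp dkerz xwvhw mxvh qvf pili rkvkz gqkcj
Hunk 5: at line 3 remove [crcsf] add [mlkt] -> 14 lines: mtmbm jqt hpt mlkt apn pru bfirp dkerz xwvhw mxvh qvf pili rkvkz gqkcj
Hunk 6: at line 4 remove [apn,pru,bfirp] add [kqymu,gkhyi,euffp] -> 14 lines: mtmbm jqt hpt mlkt kqymu gkhyi euffp dkerz xwvhw mxvh qvf pili rkvkz gqkcj
Hunk 7: at line 2 remove [hpt] add [sgnl] -> 14 lines: mtmbm jqt sgnl mlkt kqymu gkhyi euffp dkerz xwvhw mxvh qvf pili rkvkz gqkcj
Final line count: 14

Answer: 14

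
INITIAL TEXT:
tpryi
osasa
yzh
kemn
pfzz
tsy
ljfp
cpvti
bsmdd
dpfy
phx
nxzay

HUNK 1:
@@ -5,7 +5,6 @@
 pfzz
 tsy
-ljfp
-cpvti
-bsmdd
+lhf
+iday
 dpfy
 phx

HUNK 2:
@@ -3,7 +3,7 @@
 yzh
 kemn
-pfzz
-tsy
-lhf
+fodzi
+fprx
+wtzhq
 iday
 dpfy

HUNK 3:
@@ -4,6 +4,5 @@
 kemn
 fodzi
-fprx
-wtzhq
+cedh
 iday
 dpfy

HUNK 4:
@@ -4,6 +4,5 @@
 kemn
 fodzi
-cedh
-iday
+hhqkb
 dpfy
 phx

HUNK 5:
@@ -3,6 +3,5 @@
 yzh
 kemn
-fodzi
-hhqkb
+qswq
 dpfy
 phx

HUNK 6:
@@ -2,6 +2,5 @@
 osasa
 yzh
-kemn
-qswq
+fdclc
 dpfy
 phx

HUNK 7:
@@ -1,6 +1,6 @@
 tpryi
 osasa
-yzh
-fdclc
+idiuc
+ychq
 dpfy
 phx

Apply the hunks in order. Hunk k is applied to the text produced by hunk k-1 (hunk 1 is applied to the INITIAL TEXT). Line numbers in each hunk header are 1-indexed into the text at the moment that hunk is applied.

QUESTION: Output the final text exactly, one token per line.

Answer: tpryi
osasa
idiuc
ychq
dpfy
phx
nxzay

Derivation:
Hunk 1: at line 5 remove [ljfp,cpvti,bsmdd] add [lhf,iday] -> 11 lines: tpryi osasa yzh kemn pfzz tsy lhf iday dpfy phx nxzay
Hunk 2: at line 3 remove [pfzz,tsy,lhf] add [fodzi,fprx,wtzhq] -> 11 lines: tpryi osasa yzh kemn fodzi fprx wtzhq iday dpfy phx nxzay
Hunk 3: at line 4 remove [fprx,wtzhq] add [cedh] -> 10 lines: tpryi osasa yzh kemn fodzi cedh iday dpfy phx nxzay
Hunk 4: at line 4 remove [cedh,iday] add [hhqkb] -> 9 lines: tpryi osasa yzh kemn fodzi hhqkb dpfy phx nxzay
Hunk 5: at line 3 remove [fodzi,hhqkb] add [qswq] -> 8 lines: tpryi osasa yzh kemn qswq dpfy phx nxzay
Hunk 6: at line 2 remove [kemn,qswq] add [fdclc] -> 7 lines: tpryi osasa yzh fdclc dpfy phx nxzay
Hunk 7: at line 1 remove [yzh,fdclc] add [idiuc,ychq] -> 7 lines: tpryi osasa idiuc ychq dpfy phx nxzay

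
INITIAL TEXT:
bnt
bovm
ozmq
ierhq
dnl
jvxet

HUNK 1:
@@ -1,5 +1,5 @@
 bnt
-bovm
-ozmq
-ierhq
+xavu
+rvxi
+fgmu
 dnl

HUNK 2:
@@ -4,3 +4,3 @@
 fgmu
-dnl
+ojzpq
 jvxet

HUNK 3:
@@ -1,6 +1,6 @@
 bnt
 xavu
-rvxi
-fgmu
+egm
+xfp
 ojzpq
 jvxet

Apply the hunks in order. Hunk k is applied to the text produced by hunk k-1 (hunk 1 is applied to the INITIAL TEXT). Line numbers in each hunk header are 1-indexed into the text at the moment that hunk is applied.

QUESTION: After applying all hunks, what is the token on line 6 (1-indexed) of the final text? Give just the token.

Answer: jvxet

Derivation:
Hunk 1: at line 1 remove [bovm,ozmq,ierhq] add [xavu,rvxi,fgmu] -> 6 lines: bnt xavu rvxi fgmu dnl jvxet
Hunk 2: at line 4 remove [dnl] add [ojzpq] -> 6 lines: bnt xavu rvxi fgmu ojzpq jvxet
Hunk 3: at line 1 remove [rvxi,fgmu] add [egm,xfp] -> 6 lines: bnt xavu egm xfp ojzpq jvxet
Final line 6: jvxet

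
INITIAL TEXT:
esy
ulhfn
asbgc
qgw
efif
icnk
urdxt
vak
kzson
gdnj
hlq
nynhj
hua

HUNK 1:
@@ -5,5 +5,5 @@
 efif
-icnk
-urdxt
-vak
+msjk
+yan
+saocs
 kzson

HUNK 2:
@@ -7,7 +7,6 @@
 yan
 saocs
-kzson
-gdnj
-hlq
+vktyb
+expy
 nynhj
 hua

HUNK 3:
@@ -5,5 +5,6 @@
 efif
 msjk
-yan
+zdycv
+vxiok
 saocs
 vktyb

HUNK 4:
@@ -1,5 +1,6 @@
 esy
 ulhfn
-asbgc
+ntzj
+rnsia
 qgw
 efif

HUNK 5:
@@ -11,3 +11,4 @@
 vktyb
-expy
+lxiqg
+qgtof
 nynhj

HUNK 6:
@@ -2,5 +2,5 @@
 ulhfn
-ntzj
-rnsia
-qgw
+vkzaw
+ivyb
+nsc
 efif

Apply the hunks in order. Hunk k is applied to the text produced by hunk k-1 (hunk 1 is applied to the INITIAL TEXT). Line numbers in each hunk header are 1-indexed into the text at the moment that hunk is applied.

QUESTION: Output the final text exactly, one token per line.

Answer: esy
ulhfn
vkzaw
ivyb
nsc
efif
msjk
zdycv
vxiok
saocs
vktyb
lxiqg
qgtof
nynhj
hua

Derivation:
Hunk 1: at line 5 remove [icnk,urdxt,vak] add [msjk,yan,saocs] -> 13 lines: esy ulhfn asbgc qgw efif msjk yan saocs kzson gdnj hlq nynhj hua
Hunk 2: at line 7 remove [kzson,gdnj,hlq] add [vktyb,expy] -> 12 lines: esy ulhfn asbgc qgw efif msjk yan saocs vktyb expy nynhj hua
Hunk 3: at line 5 remove [yan] add [zdycv,vxiok] -> 13 lines: esy ulhfn asbgc qgw efif msjk zdycv vxiok saocs vktyb expy nynhj hua
Hunk 4: at line 1 remove [asbgc] add [ntzj,rnsia] -> 14 lines: esy ulhfn ntzj rnsia qgw efif msjk zdycv vxiok saocs vktyb expy nynhj hua
Hunk 5: at line 11 remove [expy] add [lxiqg,qgtof] -> 15 lines: esy ulhfn ntzj rnsia qgw efif msjk zdycv vxiok saocs vktyb lxiqg qgtof nynhj hua
Hunk 6: at line 2 remove [ntzj,rnsia,qgw] add [vkzaw,ivyb,nsc] -> 15 lines: esy ulhfn vkzaw ivyb nsc efif msjk zdycv vxiok saocs vktyb lxiqg qgtof nynhj hua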